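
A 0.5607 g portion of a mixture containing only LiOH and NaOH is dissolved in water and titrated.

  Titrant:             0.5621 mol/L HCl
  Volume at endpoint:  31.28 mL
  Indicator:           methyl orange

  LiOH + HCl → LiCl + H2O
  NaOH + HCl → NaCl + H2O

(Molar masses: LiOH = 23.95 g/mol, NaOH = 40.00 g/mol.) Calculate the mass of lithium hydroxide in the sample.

0.2128 g

n(HCl) = 0.03128 × 0.5621 = 0.01758 mol
Let x = n(LiOH), y = n(NaOH).
Titrant: 1x + 1y = 0.01758;  mass: 23.95x + 40.00y = 0.5607
Solving, x = 8.885 × 10^-3 mol, y = 8.698 × 10^-3 mol
mass of LiOH = 8.885 × 10^-3 × 23.95 = 0.2128 g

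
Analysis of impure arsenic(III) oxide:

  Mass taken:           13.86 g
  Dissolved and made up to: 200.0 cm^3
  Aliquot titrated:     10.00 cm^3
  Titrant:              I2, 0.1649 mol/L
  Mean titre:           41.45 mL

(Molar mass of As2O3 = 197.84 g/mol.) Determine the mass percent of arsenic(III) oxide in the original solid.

As2O3 + 2 I2 + 2 H2O → As2O5 + 4 HI
n(I2) per titration = 0.04145 × 0.1649 = 6.835 × 10^-3 mol
From the 1:2 ratio, n(As2O3) in each aliquot = 1/2 × 6.835 × 10^-3 = 3.418 × 10^-3 mol
n(As2O3) in the whole flask = 3.418 × 10^-3 × 200.0/10.00 = 0.06835 mol
mass of As2O3 = 0.06835 × 197.84 = 13.52 g
% As2O3 = 13.52 / 13.86 × 100 = 97.57 %

97.57 %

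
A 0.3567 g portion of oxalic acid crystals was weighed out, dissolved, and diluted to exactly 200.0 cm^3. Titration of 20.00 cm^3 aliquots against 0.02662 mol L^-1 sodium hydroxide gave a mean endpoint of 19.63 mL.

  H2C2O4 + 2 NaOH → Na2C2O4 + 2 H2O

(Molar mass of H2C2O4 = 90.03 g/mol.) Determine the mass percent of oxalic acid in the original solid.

n(NaOH) per titration = 0.01963 × 0.02662 = 5.226 × 10^-4 mol
From the 1:2 ratio, n(H2C2O4) in each aliquot = 1/2 × 5.226 × 10^-4 = 2.613 × 10^-4 mol
n(H2C2O4) in the whole flask = 2.613 × 10^-4 × 200.0/20.00 = 2.613 × 10^-3 mol
mass of H2C2O4 = 2.613 × 10^-3 × 90.03 = 0.2352 g
% H2C2O4 = 0.2352 / 0.3567 × 100 = 65.95 %

65.95 %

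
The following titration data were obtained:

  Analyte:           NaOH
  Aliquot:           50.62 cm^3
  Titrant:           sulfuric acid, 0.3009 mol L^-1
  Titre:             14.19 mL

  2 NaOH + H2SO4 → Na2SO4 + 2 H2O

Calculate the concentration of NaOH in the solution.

n(H2SO4) = 0.01419 L × 0.3009 mol/L = 4.270 × 10^-3 mol
From the 2:1 mole ratio, n(NaOH) = 2/1 × 4.270 × 10^-3 = 8.540 × 10^-3 mol
[NaOH] = 8.540 × 10^-3 mol / 0.05062 L = 0.1687 mol/L

0.1687 mol/L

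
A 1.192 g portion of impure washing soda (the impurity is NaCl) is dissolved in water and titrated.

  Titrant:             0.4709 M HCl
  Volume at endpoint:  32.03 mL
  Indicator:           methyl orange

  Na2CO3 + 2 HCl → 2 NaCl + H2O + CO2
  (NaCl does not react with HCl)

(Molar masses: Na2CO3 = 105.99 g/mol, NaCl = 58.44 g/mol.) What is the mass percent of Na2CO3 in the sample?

n(HCl) = 0.03203 × 0.4709 = 0.01508 mol
Let x = n(Na2CO3), y = n(NaCl).
Titrant: 2x = 0.01508;  mass: 105.99x + 58.44y = 1.192
Solving, x = 7.541 × 10^-3 mol, y = 6.719 × 10^-3 mol
mass of Na2CO3 = 7.541 × 10^-3 × 105.99 = 0.7993 g
% Na2CO3 = 0.7993 / 1.192 × 100 = 67.06 %

67.06 %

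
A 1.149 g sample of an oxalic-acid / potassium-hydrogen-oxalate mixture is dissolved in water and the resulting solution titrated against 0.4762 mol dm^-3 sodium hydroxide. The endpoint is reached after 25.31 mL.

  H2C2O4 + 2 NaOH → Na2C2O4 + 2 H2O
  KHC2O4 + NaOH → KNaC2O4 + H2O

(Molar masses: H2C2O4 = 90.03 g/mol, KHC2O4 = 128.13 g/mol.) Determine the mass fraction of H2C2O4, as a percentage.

n(NaOH) = 0.02531 × 0.4762 = 0.01205 mol
Let x = n(H2C2O4), y = n(KHC2O4).
Titrant: 2x + 1y = 0.01205;  mass: 90.03x + 128.13y = 1.149
Solving, x = 2.378 × 10^-3 mol, y = 7.297 × 10^-3 mol
mass of H2C2O4 = 2.378 × 10^-3 × 90.03 = 0.2141 g
% H2C2O4 = 0.2141 / 1.149 × 100 = 18.63 %

18.63 %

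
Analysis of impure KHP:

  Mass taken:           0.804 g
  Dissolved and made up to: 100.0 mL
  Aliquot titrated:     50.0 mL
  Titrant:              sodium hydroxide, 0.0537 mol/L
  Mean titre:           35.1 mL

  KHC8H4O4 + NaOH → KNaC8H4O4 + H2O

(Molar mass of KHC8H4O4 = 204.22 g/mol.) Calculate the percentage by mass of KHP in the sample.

n(NaOH) per titration = 0.0351 × 0.0537 = 1.88 × 10^-3 mol
n(KHC8H4O4) in each aliquot = 1.88 × 10^-3 mol (1:1 ratio)
n(KHC8H4O4) in the whole flask = 1.88 × 10^-3 × 100.0/50.0 = 3.77 × 10^-3 mol
mass of KHC8H4O4 = 3.77 × 10^-3 × 204.22 = 0.770 g
% KHC8H4O4 = 0.770 / 0.804 × 100 = 95.8 %

95.8 %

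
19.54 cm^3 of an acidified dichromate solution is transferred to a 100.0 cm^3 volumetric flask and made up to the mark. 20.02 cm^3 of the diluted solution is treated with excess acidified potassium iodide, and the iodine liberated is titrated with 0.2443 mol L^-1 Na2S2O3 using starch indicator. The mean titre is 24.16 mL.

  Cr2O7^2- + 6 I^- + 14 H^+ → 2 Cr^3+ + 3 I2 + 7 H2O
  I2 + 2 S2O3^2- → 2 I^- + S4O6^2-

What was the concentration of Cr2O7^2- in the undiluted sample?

n(S2O3^2-) = 0.02416 × 0.2443 = 5.902 × 10^-3 mol
n(I2) = n(S2O3^2-)/2 = 2.951 × 10^-3 mol
From the 1:3 ratio, n(Cr2O7^2-) in the aliquot = 1/3 × 2.951 × 10^-3 = 9.837 × 10^-4 mol
[Cr2O7^2-]_dilute = 9.837 × 10^-4 / 0.02002 = 0.04914 mol/L
[Cr2O7^2-]_original = 0.04914 × 100.0/19.54 = 0.2515 mol/L

0.2515 mol/L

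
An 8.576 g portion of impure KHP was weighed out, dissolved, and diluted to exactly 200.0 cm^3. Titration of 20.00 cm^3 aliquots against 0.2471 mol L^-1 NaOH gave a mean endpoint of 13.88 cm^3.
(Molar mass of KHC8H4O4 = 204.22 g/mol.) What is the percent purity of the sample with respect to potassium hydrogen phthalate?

81.67 %

KHC8H4O4 + NaOH → KNaC8H4O4 + H2O
n(NaOH) per titration = 0.01388 × 0.2471 = 3.430 × 10^-3 mol
n(KHC8H4O4) in each aliquot = 3.430 × 10^-3 mol (1:1 ratio)
n(KHC8H4O4) in the whole flask = 3.430 × 10^-3 × 200.0/20.00 = 0.03430 mol
mass of KHC8H4O4 = 0.03430 × 204.22 = 7.004 g
% KHC8H4O4 = 7.004 / 8.576 × 100 = 81.67 %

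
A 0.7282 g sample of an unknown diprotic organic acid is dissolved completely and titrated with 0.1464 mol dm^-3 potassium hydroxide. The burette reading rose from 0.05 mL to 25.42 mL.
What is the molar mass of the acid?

392.1 g/mol

n(KOH) = 0.02537 L × 0.1464 mol/L = 3.714 × 10^-3 mol
From the 1:2 ratio, n(H2A) = 1/2 × 3.714 × 10^-3 = 1.857 × 10^-3 mol
M = m / n = 0.7282 g / 1.857 × 10^-3 mol = 392.1 g/mol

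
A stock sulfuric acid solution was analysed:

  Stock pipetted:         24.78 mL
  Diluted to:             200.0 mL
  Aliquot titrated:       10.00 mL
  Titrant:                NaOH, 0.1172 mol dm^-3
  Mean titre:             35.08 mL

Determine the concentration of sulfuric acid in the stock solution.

1.659 mol/L

H2SO4 + 2 NaOH → Na2SO4 + 2 H2O
n(NaOH) = 0.03508 × 0.1172 = 4.111 × 10^-3 mol
From the 1:2 ratio, n(H2SO4) in the aliquot = 1/2 × 4.111 × 10^-3 = 2.056 × 10^-3 mol
[H2SO4]_dilute = 2.056 × 10^-3 / 0.01000 = 0.2056 mol/L
Dilution factor = 200.0 / 24.78 = 8.071
[H2SO4]_stock = 0.2056 × 8.071 = 1.659 mol/L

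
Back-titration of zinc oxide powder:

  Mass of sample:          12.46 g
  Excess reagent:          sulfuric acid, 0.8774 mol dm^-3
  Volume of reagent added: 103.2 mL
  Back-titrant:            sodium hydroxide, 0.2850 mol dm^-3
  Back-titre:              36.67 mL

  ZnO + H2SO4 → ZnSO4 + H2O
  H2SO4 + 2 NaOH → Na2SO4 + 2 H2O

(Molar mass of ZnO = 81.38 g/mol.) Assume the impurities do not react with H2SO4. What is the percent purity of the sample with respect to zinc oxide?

n(H2SO4) added = 0.1032 × 0.8774 = 0.09055 mol
n(NaOH) used in back-titration = 0.03667 × 0.2850 = 0.01045 mol
From the 1:2 ratio, n(H2SO4) left over = 1/2 × 0.01045 = 5.225 × 10^-3 mol
n(H2SO4) consumed by analyte = 0.09055 − 5.225 × 10^-3 = 0.08532 mol
n(ZnO) = 0.08532 mol (1:1 ratio)
mass of ZnO = 0.08532 × 81.38 = 6.944 g
% ZnO = 6.944 / 12.46 × 100 = 55.73 %

55.73 %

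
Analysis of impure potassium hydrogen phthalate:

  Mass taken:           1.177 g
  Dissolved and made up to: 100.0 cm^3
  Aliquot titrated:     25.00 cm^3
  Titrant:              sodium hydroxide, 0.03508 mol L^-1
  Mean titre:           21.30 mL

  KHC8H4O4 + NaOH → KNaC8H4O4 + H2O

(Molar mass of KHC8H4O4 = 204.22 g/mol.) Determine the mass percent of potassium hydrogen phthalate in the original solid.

n(NaOH) per titration = 0.02130 × 0.03508 = 7.472 × 10^-4 mol
n(KHC8H4O4) in each aliquot = 7.472 × 10^-4 mol (1:1 ratio)
n(KHC8H4O4) in the whole flask = 7.472 × 10^-4 × 100.0/25.00 = 2.989 × 10^-3 mol
mass of KHC8H4O4 = 2.989 × 10^-3 × 204.22 = 0.6104 g
% KHC8H4O4 = 0.6104 / 1.177 × 100 = 51.86 %

51.86 %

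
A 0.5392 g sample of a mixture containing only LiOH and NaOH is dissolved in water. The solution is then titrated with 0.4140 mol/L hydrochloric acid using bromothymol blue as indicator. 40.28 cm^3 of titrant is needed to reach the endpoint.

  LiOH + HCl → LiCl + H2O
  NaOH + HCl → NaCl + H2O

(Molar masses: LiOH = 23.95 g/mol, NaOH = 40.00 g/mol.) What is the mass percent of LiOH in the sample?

35.38 %

n(HCl) = 0.04028 × 0.4140 = 0.01668 mol
Let x = n(LiOH), y = n(NaOH).
Titrant: 1x + 1y = 0.01668;  mass: 23.95x + 40.00y = 0.5392
Solving, x = 7.965 × 10^-3 mol, y = 8.711 × 10^-3 mol
mass of LiOH = 7.965 × 10^-3 × 23.95 = 0.1908 g
% LiOH = 0.1908 / 0.5392 × 100 = 35.38 %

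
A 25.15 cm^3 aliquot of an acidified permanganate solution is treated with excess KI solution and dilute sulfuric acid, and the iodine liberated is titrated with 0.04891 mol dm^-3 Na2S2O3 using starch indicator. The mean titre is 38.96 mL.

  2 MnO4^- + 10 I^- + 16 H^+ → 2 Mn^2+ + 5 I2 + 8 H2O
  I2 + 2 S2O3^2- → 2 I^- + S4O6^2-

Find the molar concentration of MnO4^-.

n(S2O3^2-) = 0.03896 × 0.04891 = 1.906 × 10^-3 mol
n(I2) = n(S2O3^2-)/2 = 9.528 × 10^-4 mol
From the 2:5 ratio, n(MnO4^-) in the aliquot = 2/5 × 9.528 × 10^-4 = 3.811 × 10^-4 mol
[MnO4^-] = 3.811 × 10^-4 / 0.02515 = 0.01515 mol/L

0.01515 mol/L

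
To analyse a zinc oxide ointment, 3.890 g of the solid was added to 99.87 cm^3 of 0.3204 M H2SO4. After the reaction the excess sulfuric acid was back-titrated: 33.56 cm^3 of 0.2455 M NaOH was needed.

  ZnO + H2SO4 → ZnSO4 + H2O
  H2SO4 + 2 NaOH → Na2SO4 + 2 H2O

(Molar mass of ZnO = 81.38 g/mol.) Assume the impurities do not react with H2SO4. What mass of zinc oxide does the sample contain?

2.269 g

n(H2SO4) added = 0.09987 × 0.3204 = 0.03200 mol
n(NaOH) used in back-titration = 0.03356 × 0.2455 = 8.239 × 10^-3 mol
From the 1:2 ratio, n(H2SO4) left over = 1/2 × 8.239 × 10^-3 = 4.119 × 10^-3 mol
n(H2SO4) consumed by analyte = 0.03200 − 4.119 × 10^-3 = 0.02788 mol
n(ZnO) = 0.02788 mol (1:1 ratio)
mass of ZnO = 0.02788 × 81.38 = 2.269 g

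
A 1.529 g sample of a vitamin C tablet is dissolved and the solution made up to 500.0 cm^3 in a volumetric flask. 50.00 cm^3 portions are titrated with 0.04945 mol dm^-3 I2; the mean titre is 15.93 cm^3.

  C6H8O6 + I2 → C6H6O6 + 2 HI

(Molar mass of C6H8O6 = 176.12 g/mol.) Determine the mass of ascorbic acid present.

n(I2) per titration = 0.01593 × 0.04945 = 7.877 × 10^-4 mol
n(C6H8O6) in each aliquot = 7.877 × 10^-4 mol (1:1 ratio)
n(C6H8O6) in the whole flask = 7.877 × 10^-4 × 500.0/50.00 = 7.877 × 10^-3 mol
mass of C6H8O6 = 7.877 × 10^-3 × 176.12 = 1.387 g

1.387 g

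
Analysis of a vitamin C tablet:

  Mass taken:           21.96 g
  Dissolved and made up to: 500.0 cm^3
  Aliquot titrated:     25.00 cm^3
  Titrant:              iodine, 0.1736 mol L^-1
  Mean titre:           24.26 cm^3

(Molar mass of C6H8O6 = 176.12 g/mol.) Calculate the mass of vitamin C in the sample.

C6H8O6 + I2 → C6H6O6 + 2 HI
n(I2) per titration = 0.02426 × 0.1736 = 4.212 × 10^-3 mol
n(C6H8O6) in each aliquot = 4.212 × 10^-3 mol (1:1 ratio)
n(C6H8O6) in the whole flask = 4.212 × 10^-3 × 500.0/25.00 = 0.08423 mol
mass of C6H8O6 = 0.08423 × 176.12 = 14.83 g

14.83 g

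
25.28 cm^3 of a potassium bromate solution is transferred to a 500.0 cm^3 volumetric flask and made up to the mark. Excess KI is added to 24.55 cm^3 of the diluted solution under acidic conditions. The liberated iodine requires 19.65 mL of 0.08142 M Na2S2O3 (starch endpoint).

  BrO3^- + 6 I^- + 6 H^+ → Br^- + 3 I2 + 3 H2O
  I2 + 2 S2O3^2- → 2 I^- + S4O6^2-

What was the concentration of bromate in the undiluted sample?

0.2148 M

n(S2O3^2-) = 0.01965 × 0.08142 = 1.600 × 10^-3 mol
n(I2) = n(S2O3^2-)/2 = 8.000 × 10^-4 mol
From the 1:3 ratio, n(BrO3^-) in the aliquot = 1/3 × 8.000 × 10^-4 = 2.667 × 10^-4 mol
[BrO3^-]_dilute = 2.667 × 10^-4 / 0.02455 = 0.01086 mol/L
[BrO3^-]_original = 0.01086 × 500.0/25.28 = 0.2148 mol/L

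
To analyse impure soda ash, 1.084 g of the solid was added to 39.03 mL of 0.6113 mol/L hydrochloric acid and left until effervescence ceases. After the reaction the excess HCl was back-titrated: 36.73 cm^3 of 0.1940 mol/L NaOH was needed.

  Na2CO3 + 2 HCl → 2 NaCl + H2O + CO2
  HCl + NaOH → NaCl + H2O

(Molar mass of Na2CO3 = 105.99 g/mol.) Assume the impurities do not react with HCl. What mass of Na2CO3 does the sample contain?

0.8868 g

n(HCl) added = 0.03903 × 0.6113 = 0.02386 mol
n(NaOH) used in back-titration = 0.03673 × 0.1940 = 7.126 × 10^-3 mol
n(HCl) left over = 7.126 × 10^-3 mol (1:1 ratio)
n(HCl) consumed by analyte = 0.02386 − 7.126 × 10^-3 = 0.01673 mol
From the 1:2 ratio, n(Na2CO3) = 1/2 × 0.01673 = 8.367 × 10^-3 mol
mass of Na2CO3 = 8.367 × 10^-3 × 105.99 = 0.8868 g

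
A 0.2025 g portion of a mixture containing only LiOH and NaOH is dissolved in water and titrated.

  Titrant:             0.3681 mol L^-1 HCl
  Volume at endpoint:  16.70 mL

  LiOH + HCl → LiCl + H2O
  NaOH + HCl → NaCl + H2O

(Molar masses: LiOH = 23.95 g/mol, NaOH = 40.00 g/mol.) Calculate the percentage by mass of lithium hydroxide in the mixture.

31.97 %

n(HCl) = 0.01670 × 0.3681 = 6.147 × 10^-3 mol
Let x = n(LiOH), y = n(NaOH).
Titrant: 1x + 1y = 6.147 × 10^-3;  mass: 23.95x + 40.00y = 0.2025
Solving, x = 2.703 × 10^-3 mol, y = 3.444 × 10^-3 mol
mass of LiOH = 2.703 × 10^-3 × 23.95 = 0.06475 g
% LiOH = 0.06475 / 0.2025 × 100 = 31.97 %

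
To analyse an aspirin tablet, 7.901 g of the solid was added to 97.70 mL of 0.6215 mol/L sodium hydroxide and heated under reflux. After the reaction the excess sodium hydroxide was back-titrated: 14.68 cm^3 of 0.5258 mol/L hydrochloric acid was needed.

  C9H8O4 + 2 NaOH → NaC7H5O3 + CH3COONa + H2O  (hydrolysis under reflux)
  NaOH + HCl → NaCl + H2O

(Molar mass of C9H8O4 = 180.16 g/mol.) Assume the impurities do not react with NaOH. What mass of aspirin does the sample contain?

4.774 g

n(NaOH) added = 0.09770 × 0.6215 = 0.06072 mol
n(HCl) used in back-titration = 0.01468 × 0.5258 = 7.719 × 10^-3 mol
n(NaOH) left over = 7.719 × 10^-3 mol (1:1 ratio)
n(NaOH) consumed by analyte = 0.06072 − 7.719 × 10^-3 = 0.05300 mol
From the 1:2 ratio, n(C9H8O4) = 1/2 × 0.05300 = 0.02650 mol
mass of C9H8O4 = 0.02650 × 180.16 = 4.774 g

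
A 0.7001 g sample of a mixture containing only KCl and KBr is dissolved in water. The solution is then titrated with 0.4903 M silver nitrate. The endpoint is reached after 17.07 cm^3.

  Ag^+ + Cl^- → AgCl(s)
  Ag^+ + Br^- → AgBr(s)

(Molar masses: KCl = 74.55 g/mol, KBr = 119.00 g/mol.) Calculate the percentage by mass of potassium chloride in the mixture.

n(AgNO3) = 0.01707 × 0.4903 = 8.369 × 10^-3 mol
Let x = n(KCl), y = n(KBr).
Titrant: 1x + 1y = 8.369 × 10^-3;  mass: 74.55x + 119.00y = 0.7001
Solving, x = 6.656 × 10^-3 mol, y = 1.713 × 10^-3 mol
mass of KCl = 6.656 × 10^-3 × 74.55 = 0.4962 g
% KCl = 0.4962 / 0.7001 × 100 = 70.88 %

70.88 %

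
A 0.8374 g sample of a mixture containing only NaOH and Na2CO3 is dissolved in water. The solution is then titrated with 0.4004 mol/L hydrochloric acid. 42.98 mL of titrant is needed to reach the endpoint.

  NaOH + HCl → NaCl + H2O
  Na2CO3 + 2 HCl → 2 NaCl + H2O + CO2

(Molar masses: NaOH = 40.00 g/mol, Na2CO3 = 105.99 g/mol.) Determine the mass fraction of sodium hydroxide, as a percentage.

n(HCl) = 0.04298 × 0.4004 = 0.01721 mol
Let x = n(NaOH), y = n(Na2CO3).
Titrant: 1x + 2y = 0.01721;  mass: 40.00x + 105.99y = 0.8374
Solving, x = 5.741 × 10^-3 mol, y = 5.734 × 10^-3 mol
mass of NaOH = 5.741 × 10^-3 × 40.00 = 0.2296 g
% NaOH = 0.2296 / 0.8374 × 100 = 27.42 %

27.42 %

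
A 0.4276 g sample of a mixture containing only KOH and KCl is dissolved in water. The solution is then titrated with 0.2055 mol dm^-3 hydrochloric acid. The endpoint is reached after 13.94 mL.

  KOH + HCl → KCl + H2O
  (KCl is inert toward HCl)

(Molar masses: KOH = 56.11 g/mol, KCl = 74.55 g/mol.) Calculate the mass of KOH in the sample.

0.1607 g

n(HCl) = 0.01394 × 0.2055 = 2.865 × 10^-3 mol
Let x = n(KOH), y = n(KCl).
Titrant: 1x = 2.865 × 10^-3;  mass: 56.11x + 74.55y = 0.4276
Solving, x = 2.865 × 10^-3 mol, y = 3.580 × 10^-3 mol
mass of KOH = 2.865 × 10^-3 × 56.11 = 0.1607 g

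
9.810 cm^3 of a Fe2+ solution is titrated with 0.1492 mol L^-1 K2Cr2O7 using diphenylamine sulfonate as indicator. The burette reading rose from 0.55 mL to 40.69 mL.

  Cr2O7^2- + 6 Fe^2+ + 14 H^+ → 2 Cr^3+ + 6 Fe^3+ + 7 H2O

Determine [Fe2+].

n(K2Cr2O7) = 0.04014 L × 0.1492 mol/L = 5.989 × 10^-3 mol
From the 6:1 mole ratio, n(Fe2+) = 6/1 × 5.989 × 10^-3 = 0.03593 mol
[Fe2+] = 0.03593 mol / 0.009810 L = 3.663 mol/L

3.663 mol/L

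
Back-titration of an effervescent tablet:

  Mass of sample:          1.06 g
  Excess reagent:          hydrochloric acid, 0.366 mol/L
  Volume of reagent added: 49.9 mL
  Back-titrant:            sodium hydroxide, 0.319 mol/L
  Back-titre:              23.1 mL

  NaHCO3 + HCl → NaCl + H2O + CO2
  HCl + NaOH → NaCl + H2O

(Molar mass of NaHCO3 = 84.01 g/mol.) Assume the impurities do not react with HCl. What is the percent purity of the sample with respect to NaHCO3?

n(HCl) added = 0.0499 × 0.366 = 0.0183 mol
n(NaOH) used in back-titration = 0.0231 × 0.319 = 7.37 × 10^-3 mol
n(HCl) left over = 7.37 × 10^-3 mol (1:1 ratio)
n(HCl) consumed by analyte = 0.0183 − 7.37 × 10^-3 = 0.0109 mol
n(NaHCO3) = 0.0109 mol (1:1 ratio)
mass of NaHCO3 = 0.0109 × 84.01 = 0.915 g
% NaHCO3 = 0.915 / 1.06 × 100 = 86.3 %

86.3 %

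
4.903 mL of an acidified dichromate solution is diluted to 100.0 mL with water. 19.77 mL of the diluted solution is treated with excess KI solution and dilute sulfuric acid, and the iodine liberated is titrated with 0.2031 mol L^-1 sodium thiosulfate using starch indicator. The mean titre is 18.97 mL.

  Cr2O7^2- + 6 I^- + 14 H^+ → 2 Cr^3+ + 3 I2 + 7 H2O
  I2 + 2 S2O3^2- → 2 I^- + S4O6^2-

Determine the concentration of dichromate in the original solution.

n(S2O3^2-) = 0.01897 × 0.2031 = 3.853 × 10^-3 mol
n(I2) = n(S2O3^2-)/2 = 1.926 × 10^-3 mol
From the 1:3 ratio, n(Cr2O7^2-) in the aliquot = 1/3 × 1.926 × 10^-3 = 6.421 × 10^-4 mol
[Cr2O7^2-]_dilute = 6.421 × 10^-4 / 0.01977 = 0.03248 mol/L
[Cr2O7^2-]_original = 0.03248 × 100.0/4.903 = 0.6625 mol/L

0.6625 mol/L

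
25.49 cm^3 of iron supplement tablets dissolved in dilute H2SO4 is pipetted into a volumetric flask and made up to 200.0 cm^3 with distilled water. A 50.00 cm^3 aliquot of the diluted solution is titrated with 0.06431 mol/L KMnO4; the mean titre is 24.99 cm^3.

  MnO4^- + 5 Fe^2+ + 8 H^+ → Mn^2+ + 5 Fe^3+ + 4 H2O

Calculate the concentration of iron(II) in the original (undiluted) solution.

1.261 mol/L

n(KMnO4) = 0.02499 × 0.06431 = 1.607 × 10^-3 mol
From the 5:1 ratio, n(Fe2+) in the aliquot = 5/1 × 1.607 × 10^-3 = 8.036 × 10^-3 mol
[Fe2+]_dilute = 8.036 × 10^-3 / 0.05000 = 0.1607 mol/L
Dilution factor = 200.0 / 25.49 = 7.846
[Fe2+]_stock = 0.1607 × 7.846 = 1.261 mol/L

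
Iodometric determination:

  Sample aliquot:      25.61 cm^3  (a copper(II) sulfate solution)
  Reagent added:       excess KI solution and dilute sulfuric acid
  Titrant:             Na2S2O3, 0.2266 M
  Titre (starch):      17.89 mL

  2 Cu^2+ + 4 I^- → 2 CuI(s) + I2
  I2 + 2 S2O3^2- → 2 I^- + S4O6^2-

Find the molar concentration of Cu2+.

n(S2O3^2-) = 0.01789 × 0.2266 = 4.054 × 10^-3 mol
n(I2) = n(S2O3^2-)/2 = 2.027 × 10^-3 mol
From the 2:1 ratio, n(Cu2+) in the aliquot = 2/1 × 2.027 × 10^-3 = 4.054 × 10^-3 mol
[Cu2+] = 4.054 × 10^-3 / 0.02561 = 0.1583 mol/L

0.1583 M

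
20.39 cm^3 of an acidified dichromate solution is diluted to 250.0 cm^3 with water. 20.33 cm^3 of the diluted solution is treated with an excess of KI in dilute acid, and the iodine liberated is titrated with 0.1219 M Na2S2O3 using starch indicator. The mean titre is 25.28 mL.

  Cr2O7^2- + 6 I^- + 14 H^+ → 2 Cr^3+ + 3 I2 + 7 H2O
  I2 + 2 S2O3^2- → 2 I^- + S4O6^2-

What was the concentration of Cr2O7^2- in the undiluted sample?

n(S2O3^2-) = 0.02528 × 0.1219 = 3.082 × 10^-3 mol
n(I2) = n(S2O3^2-)/2 = 1.541 × 10^-3 mol
From the 1:3 ratio, n(Cr2O7^2-) in the aliquot = 1/3 × 1.541 × 10^-3 = 5.136 × 10^-4 mol
[Cr2O7^2-]_dilute = 5.136 × 10^-4 / 0.02033 = 0.02526 mol/L
[Cr2O7^2-]_original = 0.02526 × 250.0/20.39 = 0.3098 mol/L

0.3098 M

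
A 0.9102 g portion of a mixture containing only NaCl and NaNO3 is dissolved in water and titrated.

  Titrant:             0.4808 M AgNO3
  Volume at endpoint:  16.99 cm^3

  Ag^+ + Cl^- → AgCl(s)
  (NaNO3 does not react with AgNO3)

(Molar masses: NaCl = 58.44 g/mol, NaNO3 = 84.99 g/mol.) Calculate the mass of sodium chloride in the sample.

0.4774 g

n(AgNO3) = 0.01699 × 0.4808 = 8.169 × 10^-3 mol
Let x = n(NaCl), y = n(NaNO3).
Titrant: 1x = 8.169 × 10^-3;  mass: 58.44x + 84.99y = 0.9102
Solving, x = 8.169 × 10^-3 mol, y = 5.093 × 10^-3 mol
mass of NaCl = 8.169 × 10^-3 × 58.44 = 0.4774 g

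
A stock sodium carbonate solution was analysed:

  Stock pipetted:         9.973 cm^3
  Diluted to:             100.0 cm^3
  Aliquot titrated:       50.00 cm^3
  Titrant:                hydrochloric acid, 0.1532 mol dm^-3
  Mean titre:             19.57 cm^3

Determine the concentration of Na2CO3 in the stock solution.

Na2CO3 + 2 HCl → 2 NaCl + H2O + CO2
n(HCl) = 0.01957 × 0.1532 = 2.998 × 10^-3 mol
From the 1:2 ratio, n(Na2CO3) in the aliquot = 1/2 × 2.998 × 10^-3 = 1.499 × 10^-3 mol
[Na2CO3]_dilute = 1.499 × 10^-3 / 0.05000 = 0.02998 mol/L
Dilution factor = 100.0 / 9.973 = 10.03
[Na2CO3]_stock = 0.02998 × 10.03 = 0.3006 mol/L

0.3006 mol/L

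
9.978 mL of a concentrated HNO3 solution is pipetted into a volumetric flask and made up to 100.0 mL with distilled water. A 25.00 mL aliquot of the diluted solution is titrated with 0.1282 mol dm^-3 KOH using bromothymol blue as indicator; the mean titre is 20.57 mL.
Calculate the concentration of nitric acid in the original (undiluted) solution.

HNO3 + KOH → KNO3 + H2O
n(KOH) = 0.02057 × 0.1282 = 2.637 × 10^-3 mol
n(HNO3) in the aliquot = 2.637 × 10^-3 mol (1:1 ratio)
[HNO3]_dilute = 2.637 × 10^-3 / 0.02500 = 0.1055 mol/L
Dilution factor = 100.0 / 9.978 = 10.02
[HNO3]_stock = 0.1055 × 10.02 = 1.057 mol/L

1.057 mol/L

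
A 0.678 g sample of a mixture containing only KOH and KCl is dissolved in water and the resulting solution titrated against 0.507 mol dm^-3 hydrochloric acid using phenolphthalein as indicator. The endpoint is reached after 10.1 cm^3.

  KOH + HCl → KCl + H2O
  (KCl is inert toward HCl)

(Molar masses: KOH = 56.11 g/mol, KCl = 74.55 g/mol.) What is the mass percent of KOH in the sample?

42.4 %

n(HCl) = 0.0101 × 0.507 = 5.12 × 10^-3 mol
Let x = n(KOH), y = n(KCl).
Titrant: 1x = 5.12 × 10^-3;  mass: 56.11x + 74.55y = 0.678
Solving, x = 5.12 × 10^-3 mol, y = 5.24 × 10^-3 mol
mass of KOH = 5.12 × 10^-3 × 56.11 = 0.287 g
% KOH = 0.287 / 0.678 × 100 = 42.4 %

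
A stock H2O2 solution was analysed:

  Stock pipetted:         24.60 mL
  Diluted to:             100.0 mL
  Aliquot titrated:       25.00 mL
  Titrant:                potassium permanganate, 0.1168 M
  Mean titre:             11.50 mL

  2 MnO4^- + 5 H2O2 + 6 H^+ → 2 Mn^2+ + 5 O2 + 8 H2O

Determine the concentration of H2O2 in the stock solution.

n(KMnO4) = 0.01150 × 0.1168 = 1.343 × 10^-3 mol
From the 5:2 ratio, n(H2O2) in the aliquot = 5/2 × 1.343 × 10^-3 = 3.358 × 10^-3 mol
[H2O2]_dilute = 3.358 × 10^-3 / 0.02500 = 0.1343 mol/L
Dilution factor = 100.0 / 24.60 = 4.065
[H2O2]_stock = 0.1343 × 4.065 = 0.5460 mol/L

0.5460 M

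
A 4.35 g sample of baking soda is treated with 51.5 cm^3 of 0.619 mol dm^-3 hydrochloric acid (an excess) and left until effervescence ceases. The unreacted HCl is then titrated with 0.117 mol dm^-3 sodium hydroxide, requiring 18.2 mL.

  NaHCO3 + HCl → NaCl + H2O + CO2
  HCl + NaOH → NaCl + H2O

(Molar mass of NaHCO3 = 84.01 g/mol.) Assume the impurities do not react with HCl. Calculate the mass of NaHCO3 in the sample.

n(HCl) added = 0.0515 × 0.619 = 0.0319 mol
n(NaOH) used in back-titration = 0.0182 × 0.117 = 2.13 × 10^-3 mol
n(HCl) left over = 2.13 × 10^-3 mol (1:1 ratio)
n(HCl) consumed by analyte = 0.0319 − 2.13 × 10^-3 = 0.0297 mol
n(NaHCO3) = 0.0297 mol (1:1 ratio)
mass of NaHCO3 = 0.0297 × 84.01 = 2.50 g

2.50 g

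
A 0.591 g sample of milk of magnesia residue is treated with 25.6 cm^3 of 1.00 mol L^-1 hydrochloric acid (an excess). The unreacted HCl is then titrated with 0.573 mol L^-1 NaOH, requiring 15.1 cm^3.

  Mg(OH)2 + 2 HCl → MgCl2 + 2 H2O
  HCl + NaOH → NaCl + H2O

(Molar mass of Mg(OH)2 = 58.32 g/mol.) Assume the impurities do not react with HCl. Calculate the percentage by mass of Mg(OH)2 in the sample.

n(HCl) added = 0.0256 × 1.00 = 0.0256 mol
n(NaOH) used in back-titration = 0.0151 × 0.573 = 8.65 × 10^-3 mol
n(HCl) left over = 8.65 × 10^-3 mol (1:1 ratio)
n(HCl) consumed by analyte = 0.0256 − 8.65 × 10^-3 = 0.0169 mol
From the 1:2 ratio, n(Mg(OH)2) = 1/2 × 0.0169 = 8.47 × 10^-3 mol
mass of Mg(OH)2 = 8.47 × 10^-3 × 58.32 = 0.494 g
% Mg(OH)2 = 0.494 / 0.591 × 100 = 83.6 %

83.6 %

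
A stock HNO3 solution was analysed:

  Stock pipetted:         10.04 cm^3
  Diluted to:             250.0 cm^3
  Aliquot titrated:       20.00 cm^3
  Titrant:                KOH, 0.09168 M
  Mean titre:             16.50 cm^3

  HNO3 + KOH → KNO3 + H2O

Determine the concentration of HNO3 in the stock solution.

1.883 M

n(KOH) = 0.01650 × 0.09168 = 1.513 × 10^-3 mol
n(HNO3) in the aliquot = 1.513 × 10^-3 mol (1:1 ratio)
[HNO3]_dilute = 1.513 × 10^-3 / 0.02000 = 0.07564 mol/L
Dilution factor = 250.0 / 10.04 = 24.90
[HNO3]_stock = 0.07564 × 24.90 = 1.883 mol/L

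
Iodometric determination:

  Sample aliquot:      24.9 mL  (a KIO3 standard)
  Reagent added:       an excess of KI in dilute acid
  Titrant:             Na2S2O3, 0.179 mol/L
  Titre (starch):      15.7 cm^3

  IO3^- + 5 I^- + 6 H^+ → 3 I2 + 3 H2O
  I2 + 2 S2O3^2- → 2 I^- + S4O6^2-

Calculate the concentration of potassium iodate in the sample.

n(S2O3^2-) = 0.0157 × 0.179 = 2.81 × 10^-3 mol
n(I2) = n(S2O3^2-)/2 = 1.41 × 10^-3 mol
From the 1:3 ratio, n(IO3^-) in the aliquot = 1/3 × 1.41 × 10^-3 = 4.68 × 10^-4 mol
[IO3^-] = 4.68 × 10^-4 / 0.0249 = 0.0188 mol/L

0.0188 mol/L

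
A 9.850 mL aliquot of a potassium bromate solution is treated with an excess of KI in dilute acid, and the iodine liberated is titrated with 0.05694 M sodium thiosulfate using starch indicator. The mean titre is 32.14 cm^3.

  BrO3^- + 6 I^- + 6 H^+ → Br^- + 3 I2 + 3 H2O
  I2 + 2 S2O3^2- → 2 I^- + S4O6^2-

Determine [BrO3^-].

n(S2O3^2-) = 0.03214 × 0.05694 = 1.830 × 10^-3 mol
n(I2) = n(S2O3^2-)/2 = 9.150 × 10^-4 mol
From the 1:3 ratio, n(BrO3^-) in the aliquot = 1/3 × 9.150 × 10^-4 = 3.050 × 10^-4 mol
[BrO3^-] = 3.050 × 10^-4 / 0.009850 = 0.03097 mol/L

0.03097 M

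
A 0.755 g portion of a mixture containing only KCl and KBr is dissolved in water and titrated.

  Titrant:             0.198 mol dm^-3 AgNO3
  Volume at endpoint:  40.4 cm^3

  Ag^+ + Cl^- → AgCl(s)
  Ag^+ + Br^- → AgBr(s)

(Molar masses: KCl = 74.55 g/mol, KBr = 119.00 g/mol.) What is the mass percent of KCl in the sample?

43.7 %

n(AgNO3) = 0.0404 × 0.198 = 8.00 × 10^-3 mol
Let x = n(KCl), y = n(KBr).
Titrant: 1x + 1y = 8.00 × 10^-3;  mass: 74.55x + 119.00y = 0.755
Solving, x = 4.43 × 10^-3 mol, y = 3.57 × 10^-3 mol
mass of KCl = 4.43 × 10^-3 × 74.55 = 0.330 g
% KCl = 0.330 / 0.755 × 100 = 43.7 %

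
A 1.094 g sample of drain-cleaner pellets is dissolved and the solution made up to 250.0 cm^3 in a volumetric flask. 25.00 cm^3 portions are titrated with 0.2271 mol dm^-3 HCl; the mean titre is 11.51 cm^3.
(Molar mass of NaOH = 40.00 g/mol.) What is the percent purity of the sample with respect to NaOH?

NaOH + HCl → NaCl + H2O
n(HCl) per titration = 0.01151 × 0.2271 = 2.614 × 10^-3 mol
n(NaOH) in each aliquot = 2.614 × 10^-3 mol (1:1 ratio)
n(NaOH) in the whole flask = 2.614 × 10^-3 × 250.0/25.00 = 0.02614 mol
mass of NaOH = 0.02614 × 40.00 = 1.046 g
% NaOH = 1.046 / 1.094 × 100 = 95.57 %

95.57 %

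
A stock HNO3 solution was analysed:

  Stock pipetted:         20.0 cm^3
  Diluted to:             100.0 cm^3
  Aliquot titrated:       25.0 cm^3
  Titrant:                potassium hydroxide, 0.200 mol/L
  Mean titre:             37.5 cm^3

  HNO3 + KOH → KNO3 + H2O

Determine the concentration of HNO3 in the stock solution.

1.50 mol/L

n(KOH) = 0.0375 × 0.200 = 7.50 × 10^-3 mol
n(HNO3) in the aliquot = 7.50 × 10^-3 mol (1:1 ratio)
[HNO3]_dilute = 7.50 × 10^-3 / 0.0250 = 0.300 mol/L
Dilution factor = 100.0 / 20.0 = 5.000
[HNO3]_stock = 0.300 × 5.000 = 1.50 mol/L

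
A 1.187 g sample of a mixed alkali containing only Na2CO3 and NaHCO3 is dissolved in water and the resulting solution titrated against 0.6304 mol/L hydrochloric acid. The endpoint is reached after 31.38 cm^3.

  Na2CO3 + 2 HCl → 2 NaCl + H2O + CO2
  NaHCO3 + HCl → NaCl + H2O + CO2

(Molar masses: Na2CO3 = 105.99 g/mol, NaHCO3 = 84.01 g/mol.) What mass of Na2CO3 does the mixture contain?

0.8114 g

n(HCl) = 0.03138 × 0.6304 = 0.01978 mol
Let x = n(Na2CO3), y = n(NaHCO3).
Titrant: 2x + 1y = 0.01978;  mass: 105.99x + 84.01y = 1.187
Solving, x = 7.656 × 10^-3 mol, y = 4.471 × 10^-3 mol
mass of Na2CO3 = 7.656 × 10^-3 × 105.99 = 0.8114 g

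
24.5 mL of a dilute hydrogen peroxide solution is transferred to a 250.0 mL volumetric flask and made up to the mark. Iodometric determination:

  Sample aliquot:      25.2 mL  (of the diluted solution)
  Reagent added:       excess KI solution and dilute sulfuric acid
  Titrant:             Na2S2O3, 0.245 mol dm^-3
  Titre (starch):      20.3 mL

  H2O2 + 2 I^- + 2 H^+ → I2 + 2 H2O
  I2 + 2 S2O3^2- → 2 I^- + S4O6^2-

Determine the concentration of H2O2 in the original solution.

n(S2O3^2-) = 0.0203 × 0.245 = 4.97 × 10^-3 mol
n(I2) = n(S2O3^2-)/2 = 2.49 × 10^-3 mol
n(H2O2) in the aliquot = 2.49 × 10^-3 mol (1:1 ratio)
[H2O2]_dilute = 2.49 × 10^-3 / 0.0252 = 0.0987 mol/L
[H2O2]_original = 0.0987 × 250.0/24.5 = 1.01 mol/L

1.01 mol/L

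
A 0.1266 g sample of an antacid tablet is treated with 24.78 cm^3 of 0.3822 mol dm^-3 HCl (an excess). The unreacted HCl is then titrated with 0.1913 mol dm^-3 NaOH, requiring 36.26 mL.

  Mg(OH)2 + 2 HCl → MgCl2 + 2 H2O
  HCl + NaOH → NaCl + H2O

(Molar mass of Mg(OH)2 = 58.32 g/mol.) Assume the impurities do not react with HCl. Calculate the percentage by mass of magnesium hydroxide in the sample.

n(HCl) added = 0.02478 × 0.3822 = 9.471 × 10^-3 mol
n(NaOH) used in back-titration = 0.03626 × 0.1913 = 6.937 × 10^-3 mol
n(HCl) left over = 6.937 × 10^-3 mol (1:1 ratio)
n(HCl) consumed by analyte = 9.471 × 10^-3 − 6.937 × 10^-3 = 2.534 × 10^-3 mol
From the 1:2 ratio, n(Mg(OH)2) = 1/2 × 2.534 × 10^-3 = 1.267 × 10^-3 mol
mass of Mg(OH)2 = 1.267 × 10^-3 × 58.32 = 0.07390 g
% Mg(OH)2 = 0.07390 / 0.1266 × 100 = 58.37 %

58.37 %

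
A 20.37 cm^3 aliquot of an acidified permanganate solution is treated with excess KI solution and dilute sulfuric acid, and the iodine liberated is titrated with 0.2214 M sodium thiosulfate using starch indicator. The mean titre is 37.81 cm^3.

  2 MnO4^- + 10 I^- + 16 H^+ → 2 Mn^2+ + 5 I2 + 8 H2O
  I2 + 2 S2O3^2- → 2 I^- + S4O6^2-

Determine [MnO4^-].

0.08219 M

n(S2O3^2-) = 0.03781 × 0.2214 = 8.371 × 10^-3 mol
n(I2) = n(S2O3^2-)/2 = 4.186 × 10^-3 mol
From the 2:5 ratio, n(MnO4^-) in the aliquot = 2/5 × 4.186 × 10^-3 = 1.674 × 10^-3 mol
[MnO4^-] = 1.674 × 10^-3 / 0.02037 = 0.08219 mol/L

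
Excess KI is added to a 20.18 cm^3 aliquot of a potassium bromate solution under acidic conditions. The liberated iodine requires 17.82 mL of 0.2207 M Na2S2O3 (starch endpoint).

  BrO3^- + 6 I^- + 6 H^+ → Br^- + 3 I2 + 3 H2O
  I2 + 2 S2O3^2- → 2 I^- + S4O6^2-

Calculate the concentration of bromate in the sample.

0.03248 M

n(S2O3^2-) = 0.01782 × 0.2207 = 3.933 × 10^-3 mol
n(I2) = n(S2O3^2-)/2 = 1.966 × 10^-3 mol
From the 1:3 ratio, n(BrO3^-) in the aliquot = 1/3 × 1.966 × 10^-3 = 6.555 × 10^-4 mol
[BrO3^-] = 6.555 × 10^-4 / 0.02018 = 0.03248 mol/L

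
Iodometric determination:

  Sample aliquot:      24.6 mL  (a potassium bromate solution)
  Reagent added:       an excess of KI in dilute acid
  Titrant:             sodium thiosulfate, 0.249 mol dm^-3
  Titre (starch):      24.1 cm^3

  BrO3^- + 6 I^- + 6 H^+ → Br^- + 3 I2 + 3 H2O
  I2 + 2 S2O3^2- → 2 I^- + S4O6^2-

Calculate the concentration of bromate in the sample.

0.0407 mol/L

n(S2O3^2-) = 0.0241 × 0.249 = 6.00 × 10^-3 mol
n(I2) = n(S2O3^2-)/2 = 3.00 × 10^-3 mol
From the 1:3 ratio, n(BrO3^-) in the aliquot = 1/3 × 3.00 × 10^-3 = 1.00 × 10^-3 mol
[BrO3^-] = 1.00 × 10^-3 / 0.0246 = 0.0407 mol/L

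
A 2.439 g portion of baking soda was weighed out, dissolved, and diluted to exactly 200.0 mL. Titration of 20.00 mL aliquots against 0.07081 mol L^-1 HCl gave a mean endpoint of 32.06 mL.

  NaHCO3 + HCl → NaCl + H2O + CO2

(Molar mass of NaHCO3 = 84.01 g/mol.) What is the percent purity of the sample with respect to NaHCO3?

n(HCl) per titration = 0.03206 × 0.07081 = 2.270 × 10^-3 mol
n(NaHCO3) in each aliquot = 2.270 × 10^-3 mol (1:1 ratio)
n(NaHCO3) in the whole flask = 2.270 × 10^-3 × 200.0/20.00 = 0.02270 mol
mass of NaHCO3 = 0.02270 × 84.01 = 1.907 g
% NaHCO3 = 1.907 / 2.439 × 100 = 78.19 %

78.19 %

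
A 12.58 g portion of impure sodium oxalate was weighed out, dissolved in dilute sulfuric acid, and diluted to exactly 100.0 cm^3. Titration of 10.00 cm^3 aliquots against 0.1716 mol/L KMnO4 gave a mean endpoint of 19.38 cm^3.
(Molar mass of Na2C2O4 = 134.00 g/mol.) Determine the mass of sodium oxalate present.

2 MnO4^- + 5 C2O4^2- + 16 H^+ → 2 Mn^2+ + 10 CO2 + 8 H2O
n(KMnO4) per titration = 0.01938 × 0.1716 = 3.326 × 10^-3 mol
From the 5:2 ratio, n(Na2C2O4) in each aliquot = 5/2 × 3.326 × 10^-3 = 8.314 × 10^-3 mol
n(Na2C2O4) in the whole flask = 8.314 × 10^-3 × 100.0/10.00 = 0.08314 mol
mass of Na2C2O4 = 0.08314 × 134.00 = 11.14 g

11.14 g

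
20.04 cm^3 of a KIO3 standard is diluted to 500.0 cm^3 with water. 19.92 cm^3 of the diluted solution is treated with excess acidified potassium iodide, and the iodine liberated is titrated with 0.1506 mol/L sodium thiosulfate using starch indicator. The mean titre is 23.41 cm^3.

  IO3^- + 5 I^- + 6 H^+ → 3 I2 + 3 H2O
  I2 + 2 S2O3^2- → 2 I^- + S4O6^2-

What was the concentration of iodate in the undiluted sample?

n(S2O3^2-) = 0.02341 × 0.1506 = 3.526 × 10^-3 mol
n(I2) = n(S2O3^2-)/2 = 1.763 × 10^-3 mol
From the 1:3 ratio, n(IO3^-) in the aliquot = 1/3 × 1.763 × 10^-3 = 5.876 × 10^-4 mol
[IO3^-]_dilute = 5.876 × 10^-4 / 0.01992 = 0.02950 mol/L
[IO3^-]_original = 0.02950 × 500.0/20.04 = 0.7360 mol/L

0.7360 mol/L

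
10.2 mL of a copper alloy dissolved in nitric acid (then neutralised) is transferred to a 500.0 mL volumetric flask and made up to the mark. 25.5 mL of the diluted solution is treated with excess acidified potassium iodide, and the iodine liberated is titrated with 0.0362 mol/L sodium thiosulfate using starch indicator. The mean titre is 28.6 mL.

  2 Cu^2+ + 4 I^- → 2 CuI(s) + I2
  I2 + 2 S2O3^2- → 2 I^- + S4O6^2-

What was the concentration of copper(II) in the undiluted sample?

1.99 mol/L

n(S2O3^2-) = 0.0286 × 0.0362 = 1.04 × 10^-3 mol
n(I2) = n(S2O3^2-)/2 = 5.18 × 10^-4 mol
From the 2:1 ratio, n(Cu2+) in the aliquot = 2/1 × 5.18 × 10^-4 = 1.04 × 10^-3 mol
[Cu2+]_dilute = 1.04 × 10^-3 / 0.0255 = 0.0406 mol/L
[Cu2+]_original = 0.0406 × 500.0/10.2 = 1.99 mol/L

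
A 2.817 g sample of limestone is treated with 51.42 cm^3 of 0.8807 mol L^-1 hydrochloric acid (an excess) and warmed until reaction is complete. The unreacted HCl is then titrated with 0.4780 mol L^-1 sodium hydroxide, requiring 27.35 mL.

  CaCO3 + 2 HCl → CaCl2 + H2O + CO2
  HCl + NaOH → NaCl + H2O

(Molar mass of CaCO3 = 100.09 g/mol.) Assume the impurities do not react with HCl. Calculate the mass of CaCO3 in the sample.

n(HCl) added = 0.05142 × 0.8807 = 0.04529 mol
n(NaOH) used in back-titration = 0.02735 × 0.4780 = 0.01307 mol
n(HCl) left over = 0.01307 mol (1:1 ratio)
n(HCl) consumed by analyte = 0.04529 − 0.01307 = 0.03221 mol
From the 1:2 ratio, n(CaCO3) = 1/2 × 0.03221 = 0.01611 mol
mass of CaCO3 = 0.01611 × 100.09 = 1.612 g

1.612 g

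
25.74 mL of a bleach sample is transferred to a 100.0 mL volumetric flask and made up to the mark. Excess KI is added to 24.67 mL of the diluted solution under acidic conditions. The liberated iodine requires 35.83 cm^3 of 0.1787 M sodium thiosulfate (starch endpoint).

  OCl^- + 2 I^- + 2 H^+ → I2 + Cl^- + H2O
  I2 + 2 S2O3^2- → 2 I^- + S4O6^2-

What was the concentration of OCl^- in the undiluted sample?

0.5042 M

n(S2O3^2-) = 0.03583 × 0.1787 = 6.403 × 10^-3 mol
n(I2) = n(S2O3^2-)/2 = 3.201 × 10^-3 mol
n(OCl^-) in the aliquot = 3.201 × 10^-3 mol (1:1 ratio)
[OCl^-]_dilute = 3.201 × 10^-3 / 0.02467 = 0.1298 mol/L
[OCl^-]_original = 0.1298 × 100.0/25.74 = 0.5042 mol/L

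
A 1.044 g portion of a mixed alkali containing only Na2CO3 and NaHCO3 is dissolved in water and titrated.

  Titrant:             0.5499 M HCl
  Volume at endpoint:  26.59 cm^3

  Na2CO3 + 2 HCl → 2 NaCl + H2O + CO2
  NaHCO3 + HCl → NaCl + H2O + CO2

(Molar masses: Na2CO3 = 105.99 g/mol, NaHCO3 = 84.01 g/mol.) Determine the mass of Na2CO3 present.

0.3150 g

n(HCl) = 0.02659 × 0.5499 = 0.01462 mol
Let x = n(Na2CO3), y = n(NaHCO3).
Titrant: 2x + 1y = 0.01462;  mass: 105.99x + 84.01y = 1.044
Solving, x = 2.972 × 10^-3 mol, y = 8.677 × 10^-3 mol
mass of Na2CO3 = 2.972 × 10^-3 × 105.99 = 0.3150 g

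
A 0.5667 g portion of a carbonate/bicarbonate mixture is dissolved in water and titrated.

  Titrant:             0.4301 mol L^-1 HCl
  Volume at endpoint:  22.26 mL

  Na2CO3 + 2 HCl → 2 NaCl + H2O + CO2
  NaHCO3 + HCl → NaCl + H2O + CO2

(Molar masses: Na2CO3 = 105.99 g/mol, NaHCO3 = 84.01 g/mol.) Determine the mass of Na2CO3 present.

0.4060 g

n(HCl) = 0.02226 × 0.4301 = 9.574 × 10^-3 mol
Let x = n(Na2CO3), y = n(NaHCO3).
Titrant: 2x + 1y = 9.574 × 10^-3;  mass: 105.99x + 84.01y = 0.5667
Solving, x = 3.831 × 10^-3 mol, y = 1.913 × 10^-3 mol
mass of Na2CO3 = 3.831 × 10^-3 × 105.99 = 0.4060 g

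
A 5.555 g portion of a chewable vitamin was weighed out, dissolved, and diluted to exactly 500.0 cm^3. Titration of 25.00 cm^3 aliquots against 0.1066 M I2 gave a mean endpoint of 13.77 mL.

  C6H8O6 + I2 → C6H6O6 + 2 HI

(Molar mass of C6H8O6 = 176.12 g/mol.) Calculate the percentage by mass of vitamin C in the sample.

93.08 %

n(I2) per titration = 0.01377 × 0.1066 = 1.468 × 10^-3 mol
n(C6H8O6) in each aliquot = 1.468 × 10^-3 mol (1:1 ratio)
n(C6H8O6) in the whole flask = 1.468 × 10^-3 × 500.0/25.00 = 0.02936 mol
mass of C6H8O6 = 0.02936 × 176.12 = 5.170 g
% C6H8O6 = 5.170 / 5.555 × 100 = 93.08 %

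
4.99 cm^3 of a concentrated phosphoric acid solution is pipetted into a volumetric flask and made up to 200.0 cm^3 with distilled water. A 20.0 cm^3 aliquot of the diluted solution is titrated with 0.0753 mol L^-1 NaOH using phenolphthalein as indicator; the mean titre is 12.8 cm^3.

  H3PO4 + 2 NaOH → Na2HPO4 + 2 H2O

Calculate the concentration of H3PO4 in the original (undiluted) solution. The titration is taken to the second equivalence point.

0.966 mol/L

n(NaOH) = 0.0128 × 0.0753 = 9.64 × 10^-4 mol
From the 1:2 ratio, n(H3PO4) in the aliquot = 1/2 × 9.64 × 10^-4 = 4.82 × 10^-4 mol
[H3PO4]_dilute = 4.82 × 10^-4 / 0.0200 = 0.0241 mol/L
Dilution factor = 200.0 / 4.99 = 40.08
[H3PO4]_stock = 0.0241 × 40.08 = 0.966 mol/L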